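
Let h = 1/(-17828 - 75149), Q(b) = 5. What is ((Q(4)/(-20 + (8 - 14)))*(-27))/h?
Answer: -12551895/26 ≈ -4.8277e+5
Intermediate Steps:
h = -1/92977 (h = 1/(-92977) = -1/92977 ≈ -1.0755e-5)
((Q(4)/(-20 + (8 - 14)))*(-27))/h = ((5/(-20 + (8 - 14)))*(-27))/(-1/92977) = ((5/(-20 - 6))*(-27))*(-92977) = ((5/(-26))*(-27))*(-92977) = ((5*(-1/26))*(-27))*(-92977) = -5/26*(-27)*(-92977) = (135/26)*(-92977) = -12551895/26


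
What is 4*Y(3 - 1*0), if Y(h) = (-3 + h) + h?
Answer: 12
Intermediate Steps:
Y(h) = -3 + 2*h
4*Y(3 - 1*0) = 4*(-3 + 2*(3 - 1*0)) = 4*(-3 + 2*(3 + 0)) = 4*(-3 + 2*3) = 4*(-3 + 6) = 4*3 = 12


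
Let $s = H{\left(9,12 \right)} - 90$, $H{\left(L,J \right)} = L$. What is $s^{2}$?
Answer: $6561$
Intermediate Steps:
$s = -81$ ($s = 9 - 90 = -81$)
$s^{2} = \left(-81\right)^{2} = 6561$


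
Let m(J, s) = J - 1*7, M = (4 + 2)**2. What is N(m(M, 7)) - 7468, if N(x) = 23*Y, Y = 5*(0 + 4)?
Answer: -7008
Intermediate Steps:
Y = 20 (Y = 5*4 = 20)
M = 36 (M = 6**2 = 36)
m(J, s) = -7 + J (m(J, s) = J - 7 = -7 + J)
N(x) = 460 (N(x) = 23*20 = 460)
N(m(M, 7)) - 7468 = 460 - 7468 = -7008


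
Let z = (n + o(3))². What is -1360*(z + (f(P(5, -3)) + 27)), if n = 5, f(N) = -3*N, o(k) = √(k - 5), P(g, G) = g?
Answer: -47600 - 13600*I*√2 ≈ -47600.0 - 19233.0*I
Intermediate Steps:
o(k) = √(-5 + k)
z = (5 + I*√2)² (z = (5 + √(-5 + 3))² = (5 + √(-2))² = (5 + I*√2)² ≈ 23.0 + 14.142*I)
-1360*(z + (f(P(5, -3)) + 27)) = -1360*((5 + I*√2)² + (-3*5 + 27)) = -1360*((5 + I*√2)² + (-15 + 27)) = -1360*((5 + I*√2)² + 12) = -1360*(12 + (5 + I*√2)²) = -16320 - 1360*(5 + I*√2)²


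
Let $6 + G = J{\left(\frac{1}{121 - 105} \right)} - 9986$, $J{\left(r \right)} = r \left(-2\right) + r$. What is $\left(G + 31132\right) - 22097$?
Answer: $- \frac{15313}{16} \approx -957.06$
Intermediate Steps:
$J{\left(r \right)} = - r$ ($J{\left(r \right)} = - 2 r + r = - r$)
$G = - \frac{159873}{16}$ ($G = -6 - \left(9986 + \frac{1}{121 - 105}\right) = -6 - \frac{159777}{16} = - \frac{159873}{16} \approx -9992.1$)
$\left(G + 31132\right) - 22097 = \left(- \frac{159873}{16} + 31132\right) - 22097 = \frac{338239}{16} - 22097 = - \frac{15313}{16}$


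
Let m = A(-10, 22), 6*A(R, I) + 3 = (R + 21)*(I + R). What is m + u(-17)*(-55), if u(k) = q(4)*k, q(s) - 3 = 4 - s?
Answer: 5653/2 ≈ 2826.5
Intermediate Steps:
q(s) = 7 - s (q(s) = 3 + (4 - s) = 7 - s)
A(R, I) = -½ + (21 + R)*(I + R)/6 (A(R, I) = -½ + ((R + 21)*(I + R))/6 = -½ + ((21 + R)*(I + R))/6 = -½ + (21 + R)*(I + R)/6)
m = 43/2 (m = -½ + (⅙)*(-10)² + (7/2)*22 + (7/2)*(-10) + (⅙)*22*(-10) = -½ + (⅙)*100 + 77 - 35 - 110/3 = -½ + 50/3 + 77 - 35 - 110/3 = 43/2 ≈ 21.500)
u(k) = 3*k (u(k) = (7 - 1*4)*k = (7 - 4)*k = 3*k)
m + u(-17)*(-55) = 43/2 + (3*(-17))*(-55) = 43/2 - 51*(-55) = 43/2 + 2805 = 5653/2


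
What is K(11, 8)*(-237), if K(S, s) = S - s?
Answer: -711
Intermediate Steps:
K(11, 8)*(-237) = (11 - 1*8)*(-237) = (11 - 8)*(-237) = 3*(-237) = -711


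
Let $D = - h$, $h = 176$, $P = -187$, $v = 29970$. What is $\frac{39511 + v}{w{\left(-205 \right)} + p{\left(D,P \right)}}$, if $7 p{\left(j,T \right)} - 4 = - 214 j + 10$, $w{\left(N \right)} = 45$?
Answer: $\frac{486367}{37993} \approx 12.801$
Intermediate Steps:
$D = -176$ ($D = \left(-1\right) 176 = -176$)
$p{\left(j,T \right)} = 2 - \frac{214 j}{7}$ ($p{\left(j,T \right)} = \frac{4}{7} + \frac{- 214 j + 10}{7} = \frac{4}{7} + \frac{10 - 214 j}{7} = \frac{4}{7} - \left(- \frac{10}{7} + \frac{214 j}{7}\right) = 2 - \frac{214 j}{7}$)
$\frac{39511 + v}{w{\left(-205 \right)} + p{\left(D,P \right)}} = \frac{39511 + 29970}{45 + \left(2 - - \frac{37664}{7}\right)} = \frac{69481}{45 + \left(2 + \frac{37664}{7}\right)} = \frac{69481}{45 + \frac{37678}{7}} = \frac{69481}{\frac{37993}{7}} = 69481 \cdot \frac{7}{37993} = \frac{486367}{37993}$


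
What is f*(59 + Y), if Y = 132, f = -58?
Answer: -11078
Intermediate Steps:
f*(59 + Y) = -58*(59 + 132) = -58*191 = -11078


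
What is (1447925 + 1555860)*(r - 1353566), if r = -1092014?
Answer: -7345996520300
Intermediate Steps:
(1447925 + 1555860)*(r - 1353566) = (1447925 + 1555860)*(-1092014 - 1353566) = 3003785*(-2445580) = -7345996520300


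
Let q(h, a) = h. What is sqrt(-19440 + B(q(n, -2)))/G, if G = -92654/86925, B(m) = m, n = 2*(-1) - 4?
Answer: -86925*I*sqrt(19446)/92654 ≈ -130.83*I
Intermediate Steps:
n = -6 (n = -2 - 4 = -6)
G = -92654/86925 (G = -92654*1/86925 = -92654/86925 ≈ -1.0659)
sqrt(-19440 + B(q(n, -2)))/G = sqrt(-19440 - 6)/(-92654/86925) = sqrt(-19446)*(-86925/92654) = (I*sqrt(19446))*(-86925/92654) = -86925*I*sqrt(19446)/92654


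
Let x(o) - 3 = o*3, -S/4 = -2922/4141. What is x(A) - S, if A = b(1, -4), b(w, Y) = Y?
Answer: -48957/4141 ≈ -11.823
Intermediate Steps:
A = -4
S = 11688/4141 (S = -(-11688)/4141 = -4*(-2922/4141) = 11688/4141 ≈ 2.8225)
x(o) = 3 + 3*o (x(o) = 3 + o*3 = 3 + 3*o)
x(A) - S = (3 + 3*(-4)) - 1*11688/4141 = (3 - 12) - 11688/4141 = -9 - 11688/4141 = -48957/4141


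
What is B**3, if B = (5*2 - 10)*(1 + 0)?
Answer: 0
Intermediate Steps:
B = 0 (B = (10 - 10)*1 = 0*1 = 0)
B**3 = 0**3 = 0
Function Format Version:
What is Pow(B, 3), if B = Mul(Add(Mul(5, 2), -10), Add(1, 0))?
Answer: 0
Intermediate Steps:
B = 0 (B = Mul(Add(10, -10), 1) = Mul(0, 1) = 0)
Pow(B, 3) = Pow(0, 3) = 0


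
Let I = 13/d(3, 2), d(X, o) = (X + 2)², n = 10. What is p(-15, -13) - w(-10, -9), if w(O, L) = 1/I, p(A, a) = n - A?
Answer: 300/13 ≈ 23.077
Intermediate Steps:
p(A, a) = 10 - A
d(X, o) = (2 + X)²
I = 13/25 (I = 13/((2 + 3)²) = 13/(5²) = 13/25 ≈ 0.52000)
w(O, L) = 25/13 (w(O, L) = 1/(13/25) = 25/13)
p(-15, -13) - w(-10, -9) = (10 - 1*(-15)) - 1*25/13 = (10 + 15) - 25/13 = 25 - 25/13 = 300/13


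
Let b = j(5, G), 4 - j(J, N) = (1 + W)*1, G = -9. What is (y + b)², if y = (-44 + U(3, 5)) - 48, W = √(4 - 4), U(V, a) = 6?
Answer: 6889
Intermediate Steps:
W = 0 (W = √0 = 0)
j(J, N) = 3 (j(J, N) = 4 - (1 + 0) = 4 - 1 = 3)
y = -86 (y = (-44 + 6) - 48 = -38 - 48 = -86)
b = 3
(y + b)² = (-86 + 3)² = (-83)² = 6889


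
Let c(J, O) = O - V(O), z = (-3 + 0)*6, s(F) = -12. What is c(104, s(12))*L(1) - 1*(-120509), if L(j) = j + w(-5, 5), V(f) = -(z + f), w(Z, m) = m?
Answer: 120257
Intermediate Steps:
z = -18 (z = -3*6 = -18)
V(f) = 18 - f (V(f) = -(-18 + f) = 18 - f)
L(j) = 5 + j (L(j) = j + 5 = 5 + j)
c(J, O) = -18 + 2*O (c(J, O) = O - (18 - O) = O + (-18 + O) = -18 + 2*O)
c(104, s(12))*L(1) - 1*(-120509) = (-18 + 2*(-12))*(5 + 1) - 1*(-120509) = (-18 - 24)*6 + 120509 = -42*6 + 120509 = -252 + 120509 = 120257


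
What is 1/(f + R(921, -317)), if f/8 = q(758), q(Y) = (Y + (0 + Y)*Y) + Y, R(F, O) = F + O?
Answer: 1/4609244 ≈ 2.1696e-7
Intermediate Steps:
q(Y) = Y² + 2*Y (q(Y) = (Y + Y*Y) + Y = (Y + Y²) + Y = Y² + 2*Y)
f = 4608640 (f = 8*(758*(2 + 758)) = 8*(758*760) = 8*576080 = 4608640)
1/(f + R(921, -317)) = 1/(4608640 + (921 - 317)) = 1/(4608640 + 604) = 1/4609244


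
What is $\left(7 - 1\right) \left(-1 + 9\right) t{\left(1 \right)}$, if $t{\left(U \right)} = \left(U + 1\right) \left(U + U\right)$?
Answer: $192$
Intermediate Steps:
$t{\left(U \right)} = 2 U \left(1 + U\right)$ ($t{\left(U \right)} = \left(1 + U\right) 2 U = 2 U \left(1 + U\right)$)
$\left(7 - 1\right) \left(-1 + 9\right) t{\left(1 \right)} = \left(7 - 1\right) \left(-1 + 9\right) 2 \cdot 1 \left(1 + 1\right) = 6 \cdot 8 \cdot 2 \cdot 1 \cdot 2 = 48 \cdot 4 = 192$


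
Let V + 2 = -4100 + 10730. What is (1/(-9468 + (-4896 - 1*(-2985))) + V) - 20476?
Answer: -157576393/11379 ≈ -13848.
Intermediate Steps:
V = 6628 (V = -2 + (-4100 + 10730) = -2 + 6630 = 6628)
(1/(-9468 + (-4896 - 1*(-2985))) + V) - 20476 = (1/(-9468 + (-4896 - 1*(-2985))) + 6628) - 20476 = (1/(-9468 + (-4896 + 2985)) + 6628) - 20476 = (1/(-9468 - 1911) + 6628) - 20476 = (1/(-11379) + 6628) - 20476 = (-1/11379 + 6628) - 20476 = 75420011/11379 - 20476 = -157576393/11379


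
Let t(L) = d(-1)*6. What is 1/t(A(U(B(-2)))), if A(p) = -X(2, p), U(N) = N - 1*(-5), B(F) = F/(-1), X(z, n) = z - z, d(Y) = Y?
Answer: -⅙ ≈ -0.16667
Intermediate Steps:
X(z, n) = 0
B(F) = -F (B(F) = F*(-1) = -F)
U(N) = 5 + N (U(N) = N + 5 = 5 + N)
A(p) = 0 (A(p) = -1*0 = 0)
t(L) = -6 (t(L) = -1*6 = -6)
1/t(A(U(B(-2)))) = 1/(-6) = -⅙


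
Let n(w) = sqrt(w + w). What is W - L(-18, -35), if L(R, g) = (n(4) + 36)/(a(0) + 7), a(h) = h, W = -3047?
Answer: -21365/7 - 2*sqrt(2)/7 ≈ -3052.5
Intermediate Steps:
n(w) = sqrt(2)*sqrt(w) (n(w) = sqrt(2*w) = sqrt(2)*sqrt(w))
L(R, g) = 36/7 + 2*sqrt(2)/7 (L(R, g) = (sqrt(2)*sqrt(4) + 36)/(0 + 7) = (sqrt(2)*2 + 36)/7 = (2*sqrt(2) + 36)*(1/7) = (36 + 2*sqrt(2))*(1/7) = 36/7 + 2*sqrt(2)/7)
W - L(-18, -35) = -3047 - (36/7 + 2*sqrt(2)/7) = -3047 + (-36/7 - 2*sqrt(2)/7) = -21365/7 - 2*sqrt(2)/7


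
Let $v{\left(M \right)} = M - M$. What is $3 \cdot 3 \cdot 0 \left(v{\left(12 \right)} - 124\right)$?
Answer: $0$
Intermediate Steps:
$v{\left(M \right)} = 0$
$3 \cdot 3 \cdot 0 \left(v{\left(12 \right)} - 124\right) = 3 \cdot 3 \cdot 0 \left(0 - 124\right) = 9 \cdot 0 \left(-124\right) = 0 \left(-124\right) = 0$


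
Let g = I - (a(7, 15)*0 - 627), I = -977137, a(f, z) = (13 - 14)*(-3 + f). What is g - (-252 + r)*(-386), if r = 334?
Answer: -944858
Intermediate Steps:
a(f, z) = 3 - f (a(f, z) = -(-3 + f) = 3 - f)
g = -976510 (g = -977137 - ((3 - 1*7)*0 - 627) = -977137 - ((3 - 7)*0 - 627) = -977137 - (-4*0 - 627) = -977137 - (0 - 627) = -977137 - 1*(-627) = -977137 + 627 = -976510)
g - (-252 + r)*(-386) = -976510 - (-252 + 334)*(-386) = -976510 - 82*(-386) = -976510 - 1*(-31652) = -976510 + 31652 = -944858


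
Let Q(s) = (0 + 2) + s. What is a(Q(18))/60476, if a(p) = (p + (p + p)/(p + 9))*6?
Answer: 930/438451 ≈ 0.0021211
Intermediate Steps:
Q(s) = 2 + s
a(p) = 6*p + 12*p/(9 + p) (a(p) = (p + (2*p)/(9 + p))*6 = (p + 2*p/(9 + p))*6 = 6*p + 12*p/(9 + p))
a(Q(18))/60476 = (6*(2 + 18)*(11 + (2 + 18))/(9 + (2 + 18)))/60476 = (6*20*(11 + 20)/(9 + 20))*(1/60476) = (6*20*31/29)*(1/60476) = (6*20*(1/29)*31)*(1/60476) = (3720/29)*(1/60476) = 930/438451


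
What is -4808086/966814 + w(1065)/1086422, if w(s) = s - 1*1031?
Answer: -1305894384154/262591999877 ≈ -4.9731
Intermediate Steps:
w(s) = -1031 + s (w(s) = s - 1031 = -1031 + s)
-4808086/966814 + w(1065)/1086422 = -4808086/966814 + (-1031 + 1065)/1086422 = -4808086*1/966814 + 34*(1/1086422) = -2404043/483407 + 17/543211 = -1305894384154/262591999877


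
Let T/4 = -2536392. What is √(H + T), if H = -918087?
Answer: 3*I*√1229295 ≈ 3326.2*I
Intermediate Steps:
T = -10145568 (T = 4*(-2536392) = -10145568)
√(H + T) = √(-918087 - 10145568) = √(-11063655) = 3*I*√1229295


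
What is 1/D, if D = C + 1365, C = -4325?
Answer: -1/2960 ≈ -0.00033784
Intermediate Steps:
D = -2960 (D = -4325 + 1365 = -2960)
1/D = 1/(-2960) = -1/2960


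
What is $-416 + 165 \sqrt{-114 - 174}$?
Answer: $-416 + 1980 i \sqrt{2} \approx -416.0 + 2800.1 i$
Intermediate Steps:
$-416 + 165 \sqrt{-114 - 174} = -416 + 165 \sqrt{-288} = -416 + 165 \cdot 12 i \sqrt{2} = -416 + 1980 i \sqrt{2}$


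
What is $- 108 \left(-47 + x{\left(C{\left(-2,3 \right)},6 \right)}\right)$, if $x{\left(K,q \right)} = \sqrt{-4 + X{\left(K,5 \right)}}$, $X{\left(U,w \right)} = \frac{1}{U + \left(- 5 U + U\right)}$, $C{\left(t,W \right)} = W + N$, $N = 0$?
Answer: $5076 - 36 i \sqrt{37} \approx 5076.0 - 218.98 i$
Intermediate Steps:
$C{\left(t,W \right)} = W$ ($C{\left(t,W \right)} = W + 0 = W$)
$X{\left(U,w \right)} = - \frac{1}{3 U}$ ($X{\left(U,w \right)} = \frac{1}{U - 4 U} = \frac{1}{\left(-3\right) U} = - \frac{1}{3 U}$)
$x{\left(K,q \right)} = \sqrt{-4 - \frac{1}{3 K}}$
$- 108 \left(-47 + x{\left(C{\left(-2,3 \right)},6 \right)}\right) = - 108 \left(-47 + \frac{\sqrt{-36 - \frac{3}{3}}}{3}\right) = - 108 \left(-47 + \frac{\sqrt{-36 - 1}}{3}\right) = - 108 \left(-47 + \frac{\sqrt{-37}}{3}\right) = - 108 \left(-47 + \frac{i \sqrt{37}}{3}\right) = 5076 - 36 i \sqrt{37}$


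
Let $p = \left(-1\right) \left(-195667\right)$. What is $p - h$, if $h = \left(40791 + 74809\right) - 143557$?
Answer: $223624$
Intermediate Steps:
$p = 195667$
$h = -27957$ ($h = 115600 - 143557 = -27957$)
$p - h = 195667 - -27957 = 195667 + 27957 = 223624$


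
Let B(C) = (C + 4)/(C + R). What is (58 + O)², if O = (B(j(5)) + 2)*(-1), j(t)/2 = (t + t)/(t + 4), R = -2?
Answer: 784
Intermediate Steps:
j(t) = 4*t/(4 + t) (j(t) = 2*((t + t)/(t + 4)) = 2*((2*t)/(4 + t)) = 2*(2*t/(4 + t)) = 4*t/(4 + t))
B(C) = (4 + C)/(-2 + C) (B(C) = (C + 4)/(C - 2) = (4 + C)/(-2 + C))
O = -30 (O = ((4 + 4*5/(4 + 5))/(-2 + 4*5/(4 + 5)) + 2)*(-1) = ((4 + 4*5/9)/(-2 + 4*5/9) + 2)*(-1) = ((4 + 4*5*(⅑))/(-2 + 4*5*(⅑)) + 2)*(-1) = ((4 + 20/9)/(-2 + 20/9) + 2)*(-1) = ((56/9)/(2/9) + 2)*(-1) = ((9/2)*(56/9) + 2)*(-1) = (28 + 2)*(-1) = 30*(-1) = -30)
(58 + O)² = (58 - 30)² = 28² = 784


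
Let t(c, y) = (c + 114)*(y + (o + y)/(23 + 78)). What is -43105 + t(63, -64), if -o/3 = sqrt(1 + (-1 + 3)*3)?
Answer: -5509061/101 - 531*sqrt(7)/101 ≈ -54559.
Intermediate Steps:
o = -3*sqrt(7) (o = -3*sqrt(1 + (-1 + 3)*3) = -3*sqrt(1 + 2*3) = -3*sqrt(1 + 6) = -3*sqrt(7) ≈ -7.9373)
t(c, y) = (114 + c)*(-3*sqrt(7)/101 + 102*y/101) (t(c, y) = (c + 114)*(y + (-3*sqrt(7) + y)/(23 + 78)) = (114 + c)*(y + (y - 3*sqrt(7))/101) = (114 + c)*(y + (y - 3*sqrt(7))*(1/101)) = (114 + c)*(y + (-3*sqrt(7)/101 + y/101)) = (114 + c)*(-3*sqrt(7)/101 + 102*y/101))
-43105 + t(63, -64) = -43105 + (-342*sqrt(7)/101 + (11628/101)*(-64) - 3/101*63*sqrt(7) + (102/101)*63*(-64)) = -43105 + (-342*sqrt(7)/101 - 744192/101 - 189*sqrt(7)/101 - 411264/101) = -43105 + (-1155456/101 - 531*sqrt(7)/101) = -5509061/101 - 531*sqrt(7)/101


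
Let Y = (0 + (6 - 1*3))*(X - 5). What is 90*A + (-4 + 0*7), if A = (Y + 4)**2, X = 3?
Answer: 356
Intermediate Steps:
Y = -6 (Y = (0 + (6 - 1*3))*(3 - 5) = (0 + (6 - 3))*(-2) = (0 + 3)*(-2) = 3*(-2) = -6)
A = 4 (A = (-6 + 4)**2 = (-2)**2 = 4)
90*A + (-4 + 0*7) = 90*4 + (-4 + 0*7) = 360 + (-4 + 0) = 360 - 4 = 356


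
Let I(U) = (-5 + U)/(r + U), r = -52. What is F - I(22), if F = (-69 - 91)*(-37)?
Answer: 177617/30 ≈ 5920.6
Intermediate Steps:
F = 5920 (F = -160*(-37) = 5920)
I(U) = (-5 + U)/(-52 + U)
F - I(22) = 5920 - (-5 + 22)/(-52 + 22) = 5920 - 17/(-30) = 5920 - (-1)*17/30 = 5920 - 1*(-17/30) = 5920 + 17/30 = 177617/30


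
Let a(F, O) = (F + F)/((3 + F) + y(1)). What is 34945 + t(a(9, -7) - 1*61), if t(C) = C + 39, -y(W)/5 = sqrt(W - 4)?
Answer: 2549451/73 + 30*I*sqrt(3)/73 ≈ 34924.0 + 0.7118*I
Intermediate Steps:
y(W) = -5*sqrt(-4 + W) (y(W) = -5*sqrt(W - 4) = -5*sqrt(-4 + W))
a(F, O) = 2*F/(3 + F - 5*I*sqrt(3)) (a(F, O) = (F + F)/((3 + F) - 5*sqrt(-4 + 1)) = (2*F)/((3 + F) - 5*I*sqrt(3)) = (2*F)/(3 + F - 5*I*sqrt(3)) = 2*F/(3 + F - 5*I*sqrt(3)))
t(C) = 39 + C
34945 + t(a(9, -7) - 1*61) = 34945 + (39 + (2*9/(3 + 9 - 5*I*sqrt(3)) - 1*61)) = 34945 + (39 + (2*9/(12 - 5*I*sqrt(3)) - 61)) = 34945 + (39 + (18/(12 - 5*I*sqrt(3)) - 61)) = 34945 + (39 + (-61 + 18/(12 - 5*I*sqrt(3)))) = 34945 + (-22 + 18/(12 - 5*I*sqrt(3))) = 34923 + 18/(12 - 5*I*sqrt(3))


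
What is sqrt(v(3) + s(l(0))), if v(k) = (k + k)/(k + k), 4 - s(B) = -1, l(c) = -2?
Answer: sqrt(6) ≈ 2.4495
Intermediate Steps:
s(B) = 5 (s(B) = 4 - 1*(-1) = 4 + 1 = 5)
v(k) = 1 (v(k) = (2*k)/((2*k)) = (2*k)*(1/(2*k)) = 1)
sqrt(v(3) + s(l(0))) = sqrt(1 + 5) = sqrt(6)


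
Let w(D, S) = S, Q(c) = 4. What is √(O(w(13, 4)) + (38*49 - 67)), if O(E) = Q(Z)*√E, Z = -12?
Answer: √1803 ≈ 42.462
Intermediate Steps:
O(E) = 4*√E
√(O(w(13, 4)) + (38*49 - 67)) = √(4*√4 + (38*49 - 67)) = √(4*2 + (1862 - 67)) = √(8 + 1795) = √1803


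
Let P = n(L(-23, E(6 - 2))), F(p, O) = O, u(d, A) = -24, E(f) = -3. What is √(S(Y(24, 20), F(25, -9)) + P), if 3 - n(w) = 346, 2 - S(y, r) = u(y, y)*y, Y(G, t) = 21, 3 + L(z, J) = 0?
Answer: √163 ≈ 12.767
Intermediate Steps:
L(z, J) = -3 (L(z, J) = -3 + 0 = -3)
S(y, r) = 2 + 24*y (S(y, r) = 2 - (-24)*y = 2 + 24*y)
n(w) = -343 (n(w) = 3 - 1*346 = 3 - 346 = -343)
P = -343
√(S(Y(24, 20), F(25, -9)) + P) = √((2 + 24*21) - 343) = √((2 + 504) - 343) = √(506 - 343) = √163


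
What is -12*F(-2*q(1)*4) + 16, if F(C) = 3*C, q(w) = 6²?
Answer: 10384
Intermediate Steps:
q(w) = 36
-12*F(-2*q(1)*4) + 16 = -36*-2*36*4 + 16 = -36*(-72*4) + 16 = -36*(-288) + 16 = -12*(-864) + 16 = 10368 + 16 = 10384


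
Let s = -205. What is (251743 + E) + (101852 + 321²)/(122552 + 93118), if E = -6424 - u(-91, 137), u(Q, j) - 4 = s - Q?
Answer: 4071682871/16590 ≈ 2.4543e+5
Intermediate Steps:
u(Q, j) = -201 - Q (u(Q, j) = 4 + (-205 - Q) = -201 - Q)
E = -6314 (E = -6424 - (-201 - 1*(-91)) = -6424 - (-201 + 91) = -6424 - 1*(-110) = -6424 + 110 = -6314)
(251743 + E) + (101852 + 321²)/(122552 + 93118) = (251743 - 6314) + (101852 + 321²)/(122552 + 93118) = 245429 + (101852 + 103041)/215670 = 245429 + 204893*(1/215670) = 245429 + 15761/16590 = 4071682871/16590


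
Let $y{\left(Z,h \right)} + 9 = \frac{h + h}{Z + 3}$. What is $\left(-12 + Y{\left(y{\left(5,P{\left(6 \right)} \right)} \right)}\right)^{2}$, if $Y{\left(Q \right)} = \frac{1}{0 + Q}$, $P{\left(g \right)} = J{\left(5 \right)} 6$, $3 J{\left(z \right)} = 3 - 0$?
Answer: $\frac{33124}{225} \approx 147.22$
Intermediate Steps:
$J{\left(z \right)} = 1$ ($J{\left(z \right)} = \frac{3 - 0}{3} = \frac{3 + 0}{3} = \frac{1}{3} \cdot 3 = 1$)
$P{\left(g \right)} = 6$ ($P{\left(g \right)} = 1 \cdot 6 = 6$)
$y{\left(Z,h \right)} = -9 + \frac{2 h}{3 + Z}$ ($y{\left(Z,h \right)} = -9 + \frac{h + h}{Z + 3} = -9 + \frac{2 h}{3 + Z}$)
$Y{\left(Q \right)} = \frac{1}{Q}$
$\left(-12 + Y{\left(y{\left(5,P{\left(6 \right)} \right)} \right)}\right)^{2} = \left(-12 + \frac{1}{\frac{1}{3 + 5} \left(-27 - 45 + 2 \cdot 6\right)}\right)^{2} = \left(-12 + \frac{1}{\frac{1}{8} \left(-27 - 45 + 12\right)}\right)^{2} = \left(-12 + \frac{1}{\frac{1}{8} \left(-60\right)}\right)^{2} = \left(-12 + \frac{1}{- \frac{15}{2}}\right)^{2} = \left(-12 - \frac{2}{15}\right)^{2} = \left(- \frac{182}{15}\right)^{2} = \frac{33124}{225}$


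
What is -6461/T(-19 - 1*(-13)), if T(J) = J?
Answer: 6461/6 ≈ 1076.8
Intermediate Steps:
-6461/T(-19 - 1*(-13)) = -6461/(-19 - 1*(-13)) = -6461/(-19 + 13) = -6461/(-6) = -6461*(-⅙) = 6461/6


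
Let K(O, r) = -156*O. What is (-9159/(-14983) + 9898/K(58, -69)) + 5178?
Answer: 350948134825/67783092 ≈ 5177.5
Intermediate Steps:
(-9159/(-14983) + 9898/K(58, -69)) + 5178 = (-9159/(-14983) + 9898/((-156*58))) + 5178 = (-9159*(-1/14983) + 9898/(-9048)) + 5178 = (9159/14983 + 9898*(-1/9048)) + 5178 = (9159/14983 - 4949/4524) + 5178 = -32715551/67783092 + 5178 = 350948134825/67783092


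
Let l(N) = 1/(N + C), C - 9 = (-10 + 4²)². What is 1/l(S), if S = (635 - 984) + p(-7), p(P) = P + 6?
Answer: -305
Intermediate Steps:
p(P) = 6 + P
C = 45 (C = 9 + (-10 + 4²)² = 9 + (-10 + 16)² = 9 + 6² = 9 + 36 = 45)
S = -350 (S = (635 - 984) + (6 - 7) = -349 - 1 = -350)
l(N) = 1/(45 + N) (l(N) = 1/(N + 45) = 1/(45 + N))
1/l(S) = 1/(1/(45 - 350)) = 1/(1/(-305)) = 1/(-1/305) = -305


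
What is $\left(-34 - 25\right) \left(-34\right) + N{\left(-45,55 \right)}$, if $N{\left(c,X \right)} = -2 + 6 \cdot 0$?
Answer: $2004$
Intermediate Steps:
$N{\left(c,X \right)} = -2$ ($N{\left(c,X \right)} = -2 + 0 = -2$)
$\left(-34 - 25\right) \left(-34\right) + N{\left(-45,55 \right)} = \left(-34 - 25\right) \left(-34\right) - 2 = \left(-59\right) \left(-34\right) - 2 = 2006 - 2 = 2004$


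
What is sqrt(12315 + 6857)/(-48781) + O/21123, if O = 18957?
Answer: 6319/7041 - 2*sqrt(4793)/48781 ≈ 0.89462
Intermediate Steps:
sqrt(12315 + 6857)/(-48781) + O/21123 = sqrt(12315 + 6857)/(-48781) + 18957/21123 = sqrt(19172)*(-1/48781) + 18957*(1/21123) = (2*sqrt(4793))*(-1/48781) + 6319/7041 = -2*sqrt(4793)/48781 + 6319/7041 = 6319/7041 - 2*sqrt(4793)/48781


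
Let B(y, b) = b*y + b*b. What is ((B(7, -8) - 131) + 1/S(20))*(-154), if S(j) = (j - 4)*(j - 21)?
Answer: 151613/8 ≈ 18952.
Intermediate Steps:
S(j) = (-21 + j)*(-4 + j) (S(j) = (-4 + j)*(-21 + j) = (-21 + j)*(-4 + j))
B(y, b) = b**2 + b*y (B(y, b) = b*y + b**2 = b**2 + b*y)
((B(7, -8) - 131) + 1/S(20))*(-154) = ((-8*(-8 + 7) - 131) + 1/(84 + 20**2 - 25*20))*(-154) = ((-8*(-1) - 131) + 1/(84 + 400 - 500))*(-154) = ((8 - 131) + 1/(-16))*(-154) = (-123 - 1/16)*(-154) = -1969/16*(-154) = 151613/8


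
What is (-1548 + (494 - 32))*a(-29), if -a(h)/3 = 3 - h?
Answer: 104256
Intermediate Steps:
a(h) = -9 + 3*h (a(h) = -3*(3 - h) = -9 + 3*h)
(-1548 + (494 - 32))*a(-29) = (-1548 + (494 - 32))*(-9 + 3*(-29)) = (-1548 + 462)*(-9 - 87) = -1086*(-96) = 104256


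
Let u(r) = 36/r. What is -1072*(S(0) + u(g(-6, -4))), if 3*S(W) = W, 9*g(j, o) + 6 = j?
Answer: 28944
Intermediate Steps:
g(j, o) = -⅔ + j/9
S(W) = W/3
-1072*(S(0) + u(g(-6, -4))) = -1072*((⅓)*0 + 36/(-⅔ + (⅑)*(-6))) = -1072*(0 + 36/(-⅔ - ⅔)) = -1072*(0 + 36/(-4/3)) = -1072*(0 + 36*(-¾)) = -1072*(0 - 27) = -1072*(-27) = 28944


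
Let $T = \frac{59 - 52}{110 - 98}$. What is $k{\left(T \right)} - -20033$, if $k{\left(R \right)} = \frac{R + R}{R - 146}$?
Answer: $\frac{34957571}{1745} \approx 20033.0$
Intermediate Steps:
$T = \frac{7}{12} \approx 0.58333$
$k{\left(R \right)} = \frac{2 R}{-146 + R}$
$k{\left(T \right)} - -20033 = 2 \cdot \frac{7}{12} \frac{1}{-146 + \frac{7}{12}} - -20033 = 2 \cdot \frac{7}{12} \frac{1}{- \frac{1745}{12}} + 20033 = 2 \cdot \frac{7}{12} \left(- \frac{12}{1745}\right) + 20033 = - \frac{14}{1745} + 20033 = \frac{34957571}{1745}$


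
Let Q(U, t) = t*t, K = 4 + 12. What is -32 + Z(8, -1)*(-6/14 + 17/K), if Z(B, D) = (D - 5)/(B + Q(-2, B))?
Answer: -43079/1344 ≈ -32.053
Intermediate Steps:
K = 16
Q(U, t) = t²
Z(B, D) = (-5 + D)/(B + B²) (Z(B, D) = (D - 5)/(B + B²) = (-5 + D)/(B + B²))
-32 + Z(8, -1)*(-6/14 + 17/K) = -32 + ((-5 - 1)/(8*(1 + 8)))*(-6/14 + 17/16) = -32 + ((⅛)*(-6)/9)*(-6*1/14 + 17*(1/16)) = -32 + ((⅛)*(⅑)*(-6))*(-3/7 + 17/16) = -32 - 1/12*71/112 = -32 - 71/1344 = -43079/1344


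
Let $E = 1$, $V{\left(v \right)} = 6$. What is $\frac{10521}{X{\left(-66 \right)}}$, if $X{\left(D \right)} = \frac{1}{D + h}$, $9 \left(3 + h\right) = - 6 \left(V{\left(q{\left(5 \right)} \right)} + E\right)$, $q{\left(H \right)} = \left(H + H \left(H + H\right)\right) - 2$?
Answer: $-775047$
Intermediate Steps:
$q{\left(H \right)} = -2 + H + 2 H^{2}$ ($q{\left(H \right)} = \left(H + H 2 H\right) - 2 = \left(H + 2 H^{2}\right) - 2 = -2 + H + 2 H^{2}$)
$h = - \frac{23}{3}$ ($h = -3 + \frac{\left(-6\right) \left(6 + 1\right)}{9} = -3 + \frac{\left(-6\right) 7}{9} = -3 + \frac{1}{9} \left(-42\right) = -3 - \frac{14}{3} = - \frac{23}{3} \approx -7.6667$)
$X{\left(D \right)} = \frac{1}{- \frac{23}{3} + D}$ ($X{\left(D \right)} = \frac{1}{D - \frac{23}{3}} = \frac{1}{- \frac{23}{3} + D}$)
$\frac{10521}{X{\left(-66 \right)}} = \frac{10521}{3 \frac{1}{-23 + 3 \left(-66\right)}} = \frac{10521}{3 \frac{1}{-23 - 198}} = \frac{10521}{3 \frac{1}{-221}} = \frac{10521}{3 \left(- \frac{1}{221}\right)} = \frac{10521}{- \frac{3}{221}} = 10521 \left(- \frac{221}{3}\right) = -775047$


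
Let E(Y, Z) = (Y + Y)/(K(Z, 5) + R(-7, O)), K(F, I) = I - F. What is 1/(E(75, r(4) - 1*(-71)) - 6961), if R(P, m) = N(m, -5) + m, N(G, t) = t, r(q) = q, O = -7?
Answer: -41/285476 ≈ -0.00014362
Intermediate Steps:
R(P, m) = -5 + m
E(Y, Z) = 2*Y/(-7 - Z) (E(Y, Z) = (Y + Y)/((5 - Z) + (-5 - 7)) = (2*Y)/((5 - Z) - 12) = (2*Y)/(-7 - Z) = 2*Y/(-7 - Z))
1/(E(75, r(4) - 1*(-71)) - 6961) = 1/(-2*75/(7 + (4 - 1*(-71))) - 6961) = 1/(-2*75/(7 + (4 + 71)) - 6961) = 1/(-2*75/(7 + 75) - 6961) = 1/(-2*75/82 - 6961) = 1/(-2*75*1/82 - 6961) = 1/(-75/41 - 6961) = 1/(-285476/41) = -41/285476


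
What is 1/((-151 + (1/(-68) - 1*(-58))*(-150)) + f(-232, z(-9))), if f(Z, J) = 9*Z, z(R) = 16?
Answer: -34/371851 ≈ -9.1434e-5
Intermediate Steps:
1/((-151 + (1/(-68) - 1*(-58))*(-150)) + f(-232, z(-9))) = 1/((-151 + (1/(-68) - 1*(-58))*(-150)) + 9*(-232)) = 1/((-151 + (-1/68 + 58)*(-150)) - 2088) = 1/((-151 + (3943/68)*(-150)) - 2088) = 1/((-151 - 295725/34) - 2088) = 1/(-300859/34 - 2088) = 1/(-371851/34) = -34/371851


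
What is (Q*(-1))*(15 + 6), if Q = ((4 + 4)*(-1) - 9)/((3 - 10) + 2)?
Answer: -357/5 ≈ -71.400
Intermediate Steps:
Q = 17/5 (Q = (8*(-1) - 9)/(-7 + 2) = (-8 - 9)/(-5) = -17*(-1/5) = 17/5 ≈ 3.4000)
(Q*(-1))*(15 + 6) = ((17/5)*(-1))*(15 + 6) = -17/5*21 = -357/5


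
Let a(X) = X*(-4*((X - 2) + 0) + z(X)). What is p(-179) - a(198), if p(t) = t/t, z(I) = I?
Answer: 116029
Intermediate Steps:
p(t) = 1
a(X) = X*(8 - 3*X) (a(X) = X*(-4*((X - 2) + 0) + X) = X*(-4*((-2 + X) + 0) + X) = X*(-4*(-2 + X) + X) = X*((8 - 4*X) + X) = X*(8 - 3*X))
p(-179) - a(198) = 1 - 198*(8 - 3*198) = 1 - 198*(8 - 594) = 1 - 198*(-586) = 1 - 1*(-116028) = 1 + 116028 = 116029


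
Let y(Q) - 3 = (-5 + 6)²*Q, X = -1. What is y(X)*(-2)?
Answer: -4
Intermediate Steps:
y(Q) = 3 + Q (y(Q) = 3 + (-5 + 6)²*Q = 3 + 1²*Q = 3 + 1*Q = 3 + Q)
y(X)*(-2) = (3 - 1)*(-2) = 2*(-2) = -4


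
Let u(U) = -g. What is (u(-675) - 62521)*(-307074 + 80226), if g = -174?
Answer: 14143292256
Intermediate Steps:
u(U) = 174 (u(U) = -1*(-174) = 174)
(u(-675) - 62521)*(-307074 + 80226) = (174 - 62521)*(-307074 + 80226) = -62347*(-226848) = 14143292256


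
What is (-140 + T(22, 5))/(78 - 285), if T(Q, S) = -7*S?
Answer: 175/207 ≈ 0.84541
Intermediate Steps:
(-140 + T(22, 5))/(78 - 285) = (-140 - 7*5)/(78 - 285) = (-140 - 35)/(-207) = -175*(-1/207) = 175/207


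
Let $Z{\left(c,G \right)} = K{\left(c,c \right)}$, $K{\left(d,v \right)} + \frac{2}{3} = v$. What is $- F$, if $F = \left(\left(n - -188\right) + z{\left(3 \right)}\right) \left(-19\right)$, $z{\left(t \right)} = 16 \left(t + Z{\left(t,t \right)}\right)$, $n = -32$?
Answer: $\frac{13756}{3} \approx 4585.3$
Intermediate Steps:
$K{\left(d,v \right)} = - \frac{2}{3} + v$
$Z{\left(c,G \right)} = - \frac{2}{3} + c$
$z{\left(t \right)} = - \frac{32}{3} + 32 t$ ($z{\left(t \right)} = 16 \left(t + \left(- \frac{2}{3} + t\right)\right) = 16 \left(- \frac{2}{3} + 2 t\right) = - \frac{32}{3} + 32 t$)
$F = - \frac{13756}{3}$ ($F = \left(\left(-32 - -188\right) + \left(- \frac{32}{3} + 32 \cdot 3\right)\right) \left(-19\right) = \left(\left(-32 + 188\right) + \left(- \frac{32}{3} + 96\right)\right) \left(-19\right) = \left(156 + \frac{256}{3}\right) \left(-19\right) = \frac{724}{3} \left(-19\right) = - \frac{13756}{3} \approx -4585.3$)
$- F = \left(-1\right) \left(- \frac{13756}{3}\right) = \frac{13756}{3}$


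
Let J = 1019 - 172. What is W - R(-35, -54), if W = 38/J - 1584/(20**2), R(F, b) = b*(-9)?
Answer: -10373953/21175 ≈ -489.92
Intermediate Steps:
J = 847
R(F, b) = -9*b
W = -82903/21175 (W = 38/847 - 1584/(20**2) = 38*(1/847) - 1584/400 = 38/847 - 1584*1/400 = 38/847 - 99/25 = -82903/21175 ≈ -3.9151)
W - R(-35, -54) = -82903/21175 - (-9)*(-54) = -82903/21175 - 1*486 = -82903/21175 - 486 = -10373953/21175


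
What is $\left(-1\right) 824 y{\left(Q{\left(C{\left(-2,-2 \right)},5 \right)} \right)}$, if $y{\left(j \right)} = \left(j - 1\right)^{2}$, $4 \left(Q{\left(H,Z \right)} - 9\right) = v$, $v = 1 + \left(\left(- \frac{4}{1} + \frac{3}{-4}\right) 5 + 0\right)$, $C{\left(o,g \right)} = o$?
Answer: $- \frac{141007}{32} \approx -4406.5$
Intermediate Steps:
$v = - \frac{91}{4}$ ($v = 1 + \left(\left(\left(-4\right) 1 + 3 \left(- \frac{1}{4}\right)\right) 5 + 0\right) = 1 + \left(\left(-4 - \frac{3}{4}\right) 5 + 0\right) = 1 + \left(\left(- \frac{19}{4}\right) 5 + 0\right) = 1 + \left(- \frac{95}{4} + 0\right) = 1 - \frac{95}{4} = - \frac{91}{4} \approx -22.75$)
$Q{\left(H,Z \right)} = \frac{53}{16}$ ($Q{\left(H,Z \right)} = 9 + \frac{1}{4} \left(- \frac{91}{4}\right) = 9 - \frac{91}{16} = \frac{53}{16}$)
$y{\left(j \right)} = \left(-1 + j\right)^{2}$
$\left(-1\right) 824 y{\left(Q{\left(C{\left(-2,-2 \right)},5 \right)} \right)} = \left(-1\right) 824 \left(-1 + \frac{53}{16}\right)^{2} = - 824 \left(\frac{37}{16}\right)^{2} = \left(-824\right) \frac{1369}{256} = - \frac{141007}{32}$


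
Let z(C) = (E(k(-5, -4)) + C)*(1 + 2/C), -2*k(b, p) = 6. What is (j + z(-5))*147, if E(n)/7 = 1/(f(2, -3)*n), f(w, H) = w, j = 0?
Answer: -5439/10 ≈ -543.90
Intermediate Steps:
k(b, p) = -3 (k(b, p) = -½*6 = -3)
E(n) = 7/(2*n) (E(n) = 7*(1/(2*n)) = 7/(2*n))
z(C) = (1 + 2/C)*(-7/6 + C) (z(C) = ((7/2)/(-3) + C)*(1 + 2/C) = ((7/2)*(-⅓) + C)*(1 + 2/C) = (-7/6 + C)*(1 + 2/C) = (1 + 2/C)*(-7/6 + C))
(j + z(-5))*147 = (0 + (⅚ - 5 - 7/3/(-5)))*147 = (0 + (⅚ - 5 - 7/3*(-⅕)))*147 = (0 + (⅚ - 5 + 7/15))*147 = (0 - 37/10)*147 = -37/10*147 = -5439/10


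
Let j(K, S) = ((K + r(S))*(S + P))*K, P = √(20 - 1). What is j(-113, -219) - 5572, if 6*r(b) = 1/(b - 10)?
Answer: -1283316463/458 + 17544719*√19/1374 ≈ -2.7463e+6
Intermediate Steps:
r(b) = 1/(6*(-10 + b)) (r(b) = 1/(6*(b - 10)) = 1/(6*(-10 + b)))
P = √19 ≈ 4.3589
j(K, S) = K*(K + 1/(6*(-10 + S)))*(S + √19) (j(K, S) = ((K + 1/(6*(-10 + S)))*(S + √19))*K = K*(K + 1/(6*(-10 + S)))*(S + √19))
j(-113, -219) - 5572 = (⅙)*(-113)*(-219 + √19 + 6*(-113)*(-10 - 219)*(-219 + √19))/(-10 - 219) - 5572 = (⅙)*(-113)*(-219 + √19 + 6*(-113)*(-229)*(-219 + √19))/(-229) - 5572 = (⅙)*(-113)*(-1/229)*(-219 + √19 + (-34002378 + 155262*√19)) - 5572 = (⅙)*(-113)*(-1/229)*(-34002597 + 155263*√19) - 5572 = (-1280764487/458 + 17544719*√19/1374) - 5572 = -1283316463/458 + 17544719*√19/1374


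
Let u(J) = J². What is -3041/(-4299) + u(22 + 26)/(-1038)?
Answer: -1124723/743727 ≈ -1.5123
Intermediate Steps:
-3041/(-4299) + u(22 + 26)/(-1038) = -3041/(-4299) + (22 + 26)²/(-1038) = -3041*(-1/4299) + 48²*(-1/1038) = 3041/4299 + 2304*(-1/1038) = 3041/4299 - 384/173 = -1124723/743727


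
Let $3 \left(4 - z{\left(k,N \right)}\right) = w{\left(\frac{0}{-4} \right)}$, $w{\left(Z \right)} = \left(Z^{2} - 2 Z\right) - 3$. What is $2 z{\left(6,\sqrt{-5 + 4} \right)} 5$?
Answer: $50$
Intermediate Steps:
$w{\left(Z \right)} = -3 + Z^{2} - 2 Z$
$z{\left(k,N \right)} = 5$ ($z{\left(k,N \right)} = 4 - \frac{-3 + \left(\frac{0}{-4}\right)^{2} - 2 \frac{0}{-4}}{3} = 4 - \frac{-3 + \left(0 \left(- \frac{1}{4}\right)\right)^{2} - 2 \cdot 0 \left(- \frac{1}{4}\right)}{3} = 4 - \frac{-3 + 0^{2} - 0}{3} = 4 - \frac{-3 + 0 + 0}{3} = 4 - -1 = 4 + 1 = 5$)
$2 z{\left(6,\sqrt{-5 + 4} \right)} 5 = 2 \cdot 5 \cdot 5 = 10 \cdot 5 = 50$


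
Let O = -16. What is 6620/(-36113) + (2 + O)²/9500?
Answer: -13952963/85768375 ≈ -0.16268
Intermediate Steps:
6620/(-36113) + (2 + O)²/9500 = 6620/(-36113) + (2 - 16)²/9500 = 6620*(-1/36113) + (-14)²*(1/9500) = -6620/36113 + 196*(1/9500) = -6620/36113 + 49/2375 = -13952963/85768375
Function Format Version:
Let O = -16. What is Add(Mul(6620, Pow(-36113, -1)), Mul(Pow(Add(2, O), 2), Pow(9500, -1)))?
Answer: Rational(-13952963, 85768375) ≈ -0.16268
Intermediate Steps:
Add(Mul(6620, Pow(-36113, -1)), Mul(Pow(Add(2, O), 2), Pow(9500, -1))) = Add(Mul(6620, Pow(-36113, -1)), Mul(Pow(Add(2, -16), 2), Pow(9500, -1))) = Add(Mul(6620, Rational(-1, 36113)), Mul(Pow(-14, 2), Rational(1, 9500))) = Add(Rational(-6620, 36113), Mul(196, Rational(1, 9500))) = Add(Rational(-6620, 36113), Rational(49, 2375)) = Rational(-13952963, 85768375)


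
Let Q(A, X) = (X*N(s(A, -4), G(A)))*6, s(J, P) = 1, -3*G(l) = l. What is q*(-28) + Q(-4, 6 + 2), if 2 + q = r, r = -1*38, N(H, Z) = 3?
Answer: 1264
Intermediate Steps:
G(l) = -l/3
Q(A, X) = 18*X (Q(A, X) = (X*3)*6 = (3*X)*6 = 18*X)
r = -38
q = -40 (q = -2 - 38 = -40)
q*(-28) + Q(-4, 6 + 2) = -40*(-28) + 18*(6 + 2) = 1120 + 18*8 = 1120 + 144 = 1264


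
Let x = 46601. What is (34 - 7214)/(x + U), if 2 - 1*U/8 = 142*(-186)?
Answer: -7180/257913 ≈ -0.027839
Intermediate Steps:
U = 211312 (U = 16 - 1136*(-186) = 16 - 8*(-26412) = 16 + 211296 = 211312)
(34 - 7214)/(x + U) = (34 - 7214)/(46601 + 211312) = -7180/257913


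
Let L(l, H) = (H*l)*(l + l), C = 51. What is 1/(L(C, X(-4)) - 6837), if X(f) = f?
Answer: -1/27645 ≈ -3.6173e-5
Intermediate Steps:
L(l, H) = 2*H*l² (L(l, H) = (H*l)*(2*l) = 2*H*l²)
1/(L(C, X(-4)) - 6837) = 1/(2*(-4)*51² - 6837) = 1/(2*(-4)*2601 - 6837) = 1/(-20808 - 6837) = 1/(-27645) = -1/27645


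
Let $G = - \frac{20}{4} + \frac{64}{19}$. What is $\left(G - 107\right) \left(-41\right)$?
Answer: $\frac{84624}{19} \approx 4453.9$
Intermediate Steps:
$G = - \frac{31}{19}$ ($G = \left(-20\right) \frac{1}{4} + 64 \cdot \frac{1}{19} = -5 + \frac{64}{19} = - \frac{31}{19} \approx -1.6316$)
$\left(G - 107\right) \left(-41\right) = \left(- \frac{31}{19} - 107\right) \left(-41\right) = \left(- \frac{2064}{19}\right) \left(-41\right) = \frac{84624}{19}$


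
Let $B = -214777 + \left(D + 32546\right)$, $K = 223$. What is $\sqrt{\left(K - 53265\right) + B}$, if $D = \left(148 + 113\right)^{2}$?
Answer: $4 i \sqrt{10447} \approx 408.84 i$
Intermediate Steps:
$D = 68121$ ($D = 261^{2} = 68121$)
$B = -114110$ ($B = -214777 + \left(68121 + 32546\right) = -214777 + 100667 = -114110$)
$\sqrt{\left(K - 53265\right) + B} = \sqrt{\left(223 - 53265\right) - 114110} = \sqrt{-53042 - 114110} = \sqrt{-167152} = 4 i \sqrt{10447}$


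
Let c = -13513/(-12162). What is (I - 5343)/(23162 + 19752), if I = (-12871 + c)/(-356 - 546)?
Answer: -58456848943/470771901336 ≈ -0.12417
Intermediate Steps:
c = 13513/12162 (c = -13513*(-1/12162) = 13513/12162 ≈ 1.1111)
I = 156523589/10970124 (I = (-12871 + 13513/12162)/(-356 - 546) = -156523589/12162/(-902) = -156523589/12162*(-1/902) = 156523589/10970124 ≈ 14.268)
(I - 5343)/(23162 + 19752) = (156523589/10970124 - 5343)/(23162 + 19752) = -58456848943/10970124/42914 = -58456848943/10970124*1/42914 = -58456848943/470771901336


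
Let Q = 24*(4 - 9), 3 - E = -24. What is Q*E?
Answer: -3240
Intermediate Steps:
E = 27 (E = 3 - 1*(-24) = 3 + 24 = 27)
Q = -120 (Q = 24*(-5) = -120)
Q*E = -120*27 = -3240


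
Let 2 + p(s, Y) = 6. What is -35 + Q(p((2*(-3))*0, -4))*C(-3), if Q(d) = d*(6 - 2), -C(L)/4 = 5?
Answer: -355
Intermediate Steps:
p(s, Y) = 4 (p(s, Y) = -2 + 6 = 4)
C(L) = -20 (C(L) = -4*5 = -20)
Q(d) = 4*d (Q(d) = d*4 = 4*d)
-35 + Q(p((2*(-3))*0, -4))*C(-3) = -35 + (4*4)*(-20) = -35 + 16*(-20) = -35 - 320 = -355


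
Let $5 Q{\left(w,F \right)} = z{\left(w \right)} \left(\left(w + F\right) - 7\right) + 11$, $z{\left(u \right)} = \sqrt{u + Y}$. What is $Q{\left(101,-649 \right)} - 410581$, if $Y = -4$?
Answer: $- \frac{2052894}{5} - 111 \sqrt{97} \approx -4.1167 \cdot 10^{5}$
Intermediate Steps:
$z{\left(u \right)} = \sqrt{-4 + u}$ ($z{\left(u \right)} = \sqrt{u - 4} = \sqrt{-4 + u}$)
$Q{\left(w,F \right)} = \frac{11}{5} + \frac{\sqrt{-4 + w} \left(-7 + F + w\right)}{5}$ ($Q{\left(w,F \right)} = \frac{\sqrt{-4 + w} \left(\left(w + F\right) - 7\right) + 11}{5} = \frac{\sqrt{-4 + w} \left(\left(F + w\right) - 7\right) + 11}{5} = \frac{\sqrt{-4 + w} \left(-7 + F + w\right) + 11}{5} = \frac{11 + \sqrt{-4 + w} \left(-7 + F + w\right)}{5} = \frac{11}{5} + \frac{\sqrt{-4 + w} \left(-7 + F + w\right)}{5}$)
$Q{\left(101,-649 \right)} - 410581 = \left(\frac{11}{5} - \frac{7 \sqrt{-4 + 101}}{5} + \frac{1}{5} \left(-649\right) \sqrt{-4 + 101} + \frac{1}{5} \cdot 101 \sqrt{-4 + 101}\right) - 410581 = \left(\frac{11}{5} - \frac{7 \sqrt{97}}{5} + \frac{1}{5} \left(-649\right) \sqrt{97} + \frac{1}{5} \cdot 101 \sqrt{97}\right) - 410581 = \left(\frac{11}{5} - \frac{7 \sqrt{97}}{5} - \frac{649 \sqrt{97}}{5} + \frac{101 \sqrt{97}}{5}\right) - 410581 = \left(\frac{11}{5} - 111 \sqrt{97}\right) - 410581 = - \frac{2052894}{5} - 111 \sqrt{97}$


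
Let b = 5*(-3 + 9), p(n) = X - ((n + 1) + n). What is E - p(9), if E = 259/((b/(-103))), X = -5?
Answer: -25957/30 ≈ -865.23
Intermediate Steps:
p(n) = -6 - 2*n (p(n) = -5 - ((n + 1) + n) = -5 - ((1 + n) + n) = -5 - (1 + 2*n) = -5 + (-1 - 2*n) = -6 - 2*n)
b = 30 (b = 5*6 = 30)
E = -26677/30 (E = 259/((30/(-103))) = 259/((30*(-1/103))) = 259/(-30/103) = 259*(-103/30) = -26677/30 ≈ -889.23)
E - p(9) = -26677/30 - (-6 - 2*9) = -26677/30 - (-6 - 18) = -26677/30 - 1*(-24) = -26677/30 + 24 = -25957/30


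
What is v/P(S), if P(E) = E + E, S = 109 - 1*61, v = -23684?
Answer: -5921/24 ≈ -246.71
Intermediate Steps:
S = 48 (S = 109 - 61 = 48)
P(E) = 2*E
v/P(S) = -23684/(2*48) = -23684/96 = -23684*1/96 = -5921/24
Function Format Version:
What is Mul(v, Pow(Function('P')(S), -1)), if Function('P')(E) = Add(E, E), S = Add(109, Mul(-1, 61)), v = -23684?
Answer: Rational(-5921, 24) ≈ -246.71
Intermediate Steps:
S = 48 (S = Add(109, -61) = 48)
Function('P')(E) = Mul(2, E)
Mul(v, Pow(Function('P')(S), -1)) = Mul(-23684, Pow(Mul(2, 48), -1)) = Mul(-23684, Pow(96, -1)) = Mul(-23684, Rational(1, 96)) = Rational(-5921, 24)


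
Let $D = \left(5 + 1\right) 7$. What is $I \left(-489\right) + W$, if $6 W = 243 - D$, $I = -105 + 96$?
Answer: $\frac{8869}{2} \approx 4434.5$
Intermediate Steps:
$D = 42$ ($D = 6 \cdot 7 = 42$)
$I = -9$
$W = \frac{67}{2}$ ($W = \frac{243 - 42}{6} = \frac{1}{6} \cdot 201 = \frac{67}{2} \approx 33.5$)
$I \left(-489\right) + W = \left(-9\right) \left(-489\right) + \frac{67}{2} = 4401 + \frac{67}{2} = \frac{8869}{2}$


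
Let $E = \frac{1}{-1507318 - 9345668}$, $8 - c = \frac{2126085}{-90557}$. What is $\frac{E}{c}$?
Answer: $- \frac{90557}{30936881565426} \approx -2.9272 \cdot 10^{-9}$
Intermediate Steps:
$c = \frac{2850541}{90557}$ ($c = 8 - \frac{2126085}{-90557} = 8 - 2126085 \left(- \frac{1}{90557}\right) = 8 - - \frac{2126085}{90557} = 8 + \frac{2126085}{90557} = \frac{2850541}{90557} \approx 31.478$)
$E = - \frac{1}{10852986}$ ($E = \frac{1}{-10852986} = - \frac{1}{10852986} \approx -9.2141 \cdot 10^{-8}$)
$\frac{E}{c} = - \frac{1}{10852986 \cdot \frac{2850541}{90557}} = \left(- \frac{1}{10852986}\right) \frac{90557}{2850541} = - \frac{90557}{30936881565426}$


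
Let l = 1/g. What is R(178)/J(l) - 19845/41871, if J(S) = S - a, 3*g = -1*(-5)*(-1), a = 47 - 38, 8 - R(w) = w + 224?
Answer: 13588885/334968 ≈ 40.568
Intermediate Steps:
R(w) = -216 - w (R(w) = 8 - (w + 224) = 8 - (224 + w) = 8 + (-224 - w) = -216 - w)
a = 9
g = -5/3 (g = (-1*(-5)*(-1))/3 = (5*(-1))/3 = (⅓)*(-5) = -5/3 ≈ -1.6667)
l = -⅗ (l = 1/(-5/3) = -⅗ ≈ -0.60000)
J(S) = -9 + S (J(S) = S - 1*9 = S - 9 = -9 + S)
R(178)/J(l) - 19845/41871 = (-216 - 1*178)/(-9 - ⅗) - 19845/41871 = (-216 - 178)/(-48/5) - 19845*1/41871 = -394*(-5/48) - 6615/13957 = 985/24 - 6615/13957 = 13588885/334968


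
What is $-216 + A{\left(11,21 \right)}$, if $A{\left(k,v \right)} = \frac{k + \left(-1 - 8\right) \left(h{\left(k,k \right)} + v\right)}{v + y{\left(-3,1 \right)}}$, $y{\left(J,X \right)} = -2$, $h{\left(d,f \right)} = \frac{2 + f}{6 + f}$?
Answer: $- \frac{72911}{323} \approx -225.73$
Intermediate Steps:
$h{\left(d,f \right)} = \frac{2 + f}{6 + f}$
$A{\left(k,v \right)} = \frac{k - 9 v - \frac{9 \left(2 + k\right)}{6 + k}}{-2 + v}$ ($A{\left(k,v \right)} = \frac{k + \left(-1 - 8\right) \left(\frac{2 + k}{6 + k} + v\right)}{v - 2} = \frac{k - 9 \left(v + \frac{2 + k}{6 + k}\right)}{-2 + v} = \frac{k - \left(9 v + \frac{9 \left(2 + k\right)}{6 + k}\right)}{-2 + v} = \frac{k - 9 v - \frac{9 \left(2 + k\right)}{6 + k}}{-2 + v}$)
$-216 + A{\left(11,21 \right)} = -216 + \frac{-18 - 99 - \left(6 + 11\right) \left(\left(-1\right) 11 + 9 \cdot 21\right)}{\left(-2 + 21\right) \left(6 + 11\right)} = -216 + \frac{-18 - 99 - 17 \left(-11 + 189\right)}{19 \cdot 17} = -216 + \frac{1}{19} \cdot \frac{1}{17} \left(-18 - 99 - 17 \cdot 178\right) = -216 + \frac{1}{19} \cdot \frac{1}{17} \left(-18 - 99 - 3026\right) = -216 + \frac{1}{19} \cdot \frac{1}{17} \left(-3143\right) = -216 - \frac{3143}{323} = - \frac{72911}{323}$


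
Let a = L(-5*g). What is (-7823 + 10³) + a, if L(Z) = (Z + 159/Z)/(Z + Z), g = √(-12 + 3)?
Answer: -511714/75 ≈ -6822.9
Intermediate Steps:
g = 3*I (g = √(-9) = 3*I ≈ 3.0*I)
L(Z) = (Z + 159/Z)/(2*Z) (L(Z) = (Z + 159/Z)/((2*Z)) = (Z + 159/Z)*(1/(2*Z)) = (Z + 159/Z)/(2*Z))
a = 11/75 (a = (159 + (-15*I)²)/(2*(-15*I)²) = (½)*(-1/225)*(159 - 225) = (½)*(-1/225)*(-66) = 11/75 ≈ 0.14667)
(-7823 + 10³) + a = (-7823 + 10³) + 11/75 = (-7823 + 1000) + 11/75 = -6823 + 11/75 = -511714/75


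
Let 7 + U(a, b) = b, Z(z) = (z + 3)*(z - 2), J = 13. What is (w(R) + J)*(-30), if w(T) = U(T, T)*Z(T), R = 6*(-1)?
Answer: 8970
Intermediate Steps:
Z(z) = (-2 + z)*(3 + z) (Z(z) = (3 + z)*(-2 + z) = (-2 + z)*(3 + z))
U(a, b) = -7 + b
R = -6
w(T) = (-7 + T)*(-6 + T + T²)
(w(R) + J)*(-30) = ((-7 - 6)*(-6 - 6 + (-6)²) + 13)*(-30) = (-13*(-6 - 6 + 36) + 13)*(-30) = (-13*24 + 13)*(-30) = (-312 + 13)*(-30) = -299*(-30) = 8970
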